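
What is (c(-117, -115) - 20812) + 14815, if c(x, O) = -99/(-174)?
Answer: -347793/58 ≈ -5996.4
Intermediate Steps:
c(x, O) = 33/58 (c(x, O) = -99*(-1/174) = 33/58)
(c(-117, -115) - 20812) + 14815 = (33/58 - 20812) + 14815 = -1207063/58 + 14815 = -347793/58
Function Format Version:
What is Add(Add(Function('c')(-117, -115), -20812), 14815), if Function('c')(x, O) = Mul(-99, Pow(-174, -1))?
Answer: Rational(-347793, 58) ≈ -5996.4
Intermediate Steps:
Function('c')(x, O) = Rational(33, 58) (Function('c')(x, O) = Mul(-99, Rational(-1, 174)) = Rational(33, 58))
Add(Add(Function('c')(-117, -115), -20812), 14815) = Add(Add(Rational(33, 58), -20812), 14815) = Add(Rational(-1207063, 58), 14815) = Rational(-347793, 58)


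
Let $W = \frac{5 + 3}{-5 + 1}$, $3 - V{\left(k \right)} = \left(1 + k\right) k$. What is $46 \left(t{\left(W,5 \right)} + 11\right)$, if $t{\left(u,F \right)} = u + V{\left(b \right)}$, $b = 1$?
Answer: $460$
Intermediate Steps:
$V{\left(k \right)} = 3 - k \left(1 + k\right)$ ($V{\left(k \right)} = 3 - \left(1 + k\right) k = 3 - k \left(1 + k\right)$)
$W = -2$ ($W = \frac{8}{-4} = 8 \left(- \frac{1}{4}\right) = -2$)
$t{\left(u,F \right)} = 1 + u$ ($t{\left(u,F \right)} = u - -1 = u + 1 = 1 + u$)
$46 \left(t{\left(W,5 \right)} + 11\right) = 46 \left(\left(1 - 2\right) + 11\right) = 46 \left(-1 + 11\right) = 46 \cdot 10 = 460$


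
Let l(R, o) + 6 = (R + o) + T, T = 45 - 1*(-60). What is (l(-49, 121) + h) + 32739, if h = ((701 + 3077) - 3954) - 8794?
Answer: 23940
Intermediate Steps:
h = -8970 (h = (3778 - 3954) - 8794 = -176 - 8794 = -8970)
T = 105 (T = 45 + 60 = 105)
l(R, o) = 99 + R + o (l(R, o) = -6 + ((R + o) + 105) = -6 + (105 + R + o) = 99 + R + o)
(l(-49, 121) + h) + 32739 = ((99 - 49 + 121) - 8970) + 32739 = (171 - 8970) + 32739 = -8799 + 32739 = 23940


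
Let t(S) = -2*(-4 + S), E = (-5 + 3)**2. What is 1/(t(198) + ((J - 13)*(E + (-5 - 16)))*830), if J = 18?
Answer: -1/70938 ≈ -1.4097e-5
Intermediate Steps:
E = 4 (E = (-2)**2 = 4)
t(S) = 8 - 2*S
1/(t(198) + ((J - 13)*(E + (-5 - 16)))*830) = 1/((8 - 2*198) + ((18 - 13)*(4 + (-5 - 16)))*830) = 1/((8 - 396) + (5*(4 - 21))*830) = 1/(-388 + (5*(-17))*830) = 1/(-388 - 85*830) = 1/(-388 - 70550) = 1/(-70938) = -1/70938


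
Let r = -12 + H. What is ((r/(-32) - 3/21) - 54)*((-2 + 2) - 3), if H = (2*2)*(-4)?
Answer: 8949/56 ≈ 159.80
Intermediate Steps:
H = -16 (H = 4*(-4) = -16)
r = -28 (r = -12 - 16 = -28)
((r/(-32) - 3/21) - 54)*((-2 + 2) - 3) = ((-28/(-32) - 3/21) - 54)*((-2 + 2) - 3) = ((-28*(-1/32) - 3*1/21) - 54)*(0 - 3) = ((7/8 - ⅐) - 54)*(-3) = (41/56 - 54)*(-3) = -2983/56*(-3) = 8949/56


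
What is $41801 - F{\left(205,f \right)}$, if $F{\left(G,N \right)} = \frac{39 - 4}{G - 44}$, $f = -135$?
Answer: $\frac{961418}{23} \approx 41801.0$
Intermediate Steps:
$F{\left(G,N \right)} = \frac{35}{-44 + G}$
$41801 - F{\left(205,f \right)} = 41801 - \frac{35}{-44 + 205} = 41801 - \frac{35}{161} = 41801 - 35 \cdot \frac{1}{161} = 41801 - \frac{5}{23} = \frac{961418}{23}$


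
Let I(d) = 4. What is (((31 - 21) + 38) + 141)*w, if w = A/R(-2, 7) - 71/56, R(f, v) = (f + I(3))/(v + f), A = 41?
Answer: 153063/8 ≈ 19133.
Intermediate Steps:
R(f, v) = (4 + f)/(f + v) (R(f, v) = (f + 4)/(v + f) = (4 + f)/(f + v))
w = 5669/56 (w = 41/(((4 - 2)/(-2 + 7))) - 71/56 = 41/((2/5)) - 71*1/56 = 41/(((1/5)*2)) - 71/56 = 41/(2/5) - 71/56 = 41*(5/2) - 71/56 = 205/2 - 71/56 = 5669/56 ≈ 101.23)
(((31 - 21) + 38) + 141)*w = (((31 - 21) + 38) + 141)*(5669/56) = ((10 + 38) + 141)*(5669/56) = (48 + 141)*(5669/56) = 189*(5669/56) = 153063/8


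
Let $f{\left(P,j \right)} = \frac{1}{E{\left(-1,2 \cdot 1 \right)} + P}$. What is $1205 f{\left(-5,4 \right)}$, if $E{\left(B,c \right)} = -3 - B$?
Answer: $- \frac{1205}{7} \approx -172.14$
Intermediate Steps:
$f{\left(P,j \right)} = \frac{1}{-2 + P}$ ($f{\left(P,j \right)} = \frac{1}{\left(-3 - -1\right) + P} = \frac{1}{\left(-3 + 1\right) + P} = \frac{1}{-2 + P}$)
$1205 f{\left(-5,4 \right)} = \frac{1205}{-2 - 5} = \frac{1205}{-7} = 1205 \left(- \frac{1}{7}\right) = - \frac{1205}{7}$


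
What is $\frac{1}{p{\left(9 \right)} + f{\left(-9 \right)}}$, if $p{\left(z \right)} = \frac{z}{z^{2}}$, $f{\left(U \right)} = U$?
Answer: $- \frac{9}{80} \approx -0.1125$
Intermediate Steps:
$p{\left(z \right)} = \frac{1}{z}$ ($p{\left(z \right)} = \frac{z}{z^{2}} = \frac{1}{z}$)
$\frac{1}{p{\left(9 \right)} + f{\left(-9 \right)}} = \frac{1}{\frac{1}{9} - 9} = \frac{1}{- \frac{80}{9}} = - \frac{9}{80}$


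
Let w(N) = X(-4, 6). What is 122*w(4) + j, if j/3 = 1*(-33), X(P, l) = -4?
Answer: -587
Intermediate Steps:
w(N) = -4
j = -99 (j = 3*(1*(-33)) = 3*(-33) = -99)
122*w(4) + j = 122*(-4) - 99 = -488 - 99 = -587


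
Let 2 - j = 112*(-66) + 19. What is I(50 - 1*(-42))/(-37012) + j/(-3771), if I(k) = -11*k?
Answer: -67286812/34893063 ≈ -1.9284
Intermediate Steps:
j = 7375 (j = 2 - (112*(-66) + 19) = 2 - (-7392 + 19) = 2 - 1*(-7373) = 2 + 7373 = 7375)
I(50 - 1*(-42))/(-37012) + j/(-3771) = -11*(50 - 1*(-42))/(-37012) + 7375/(-3771) = -11*(50 + 42)*(-1/37012) + 7375*(-1/3771) = -11*92*(-1/37012) - 7375/3771 = -1012*(-1/37012) - 7375/3771 = 253/9253 - 7375/3771 = -67286812/34893063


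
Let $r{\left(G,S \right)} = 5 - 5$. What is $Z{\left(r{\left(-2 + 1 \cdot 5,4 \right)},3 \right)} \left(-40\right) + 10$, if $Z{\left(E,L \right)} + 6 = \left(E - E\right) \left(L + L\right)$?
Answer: $250$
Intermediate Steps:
$r{\left(G,S \right)} = 0$ ($r{\left(G,S \right)} = 5 - 5 = 0$)
$Z{\left(E,L \right)} = -6$ ($Z{\left(E,L \right)} = -6 + \left(E - E\right) \left(L + L\right) = -6 + 0 \cdot 2 L = -6 + 0 = -6$)
$Z{\left(r{\left(-2 + 1 \cdot 5,4 \right)},3 \right)} \left(-40\right) + 10 = \left(-6\right) \left(-40\right) + 10 = 240 + 10 = 250$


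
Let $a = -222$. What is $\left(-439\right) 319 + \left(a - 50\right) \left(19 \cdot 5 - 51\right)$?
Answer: $-152009$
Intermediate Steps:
$\left(-439\right) 319 + \left(a - 50\right) \left(19 \cdot 5 - 51\right) = \left(-439\right) 319 + \left(-222 - 50\right) \left(19 \cdot 5 - 51\right) = -140041 - 272 \left(95 - 51\right) = -140041 - 11968 = -152009$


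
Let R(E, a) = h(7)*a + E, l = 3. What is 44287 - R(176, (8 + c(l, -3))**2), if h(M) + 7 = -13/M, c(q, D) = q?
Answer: 316279/7 ≈ 45183.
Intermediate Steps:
h(M) = -7 - 13/M
R(E, a) = E - 62*a/7 (R(E, a) = (-7 - 13/7)*a + E = -62*a/7 + E = E - 62*a/7)
44287 - R(176, (8 + c(l, -3))**2) = 44287 - (176 - 62*(8 + 3)**2/7) = 44287 - (176 - 62/7*11**2) = 44287 - (176 - 62/7*121) = 44287 - (176 - 7502/7) = 44287 - 1*(-6270/7) = 44287 + 6270/7 = 316279/7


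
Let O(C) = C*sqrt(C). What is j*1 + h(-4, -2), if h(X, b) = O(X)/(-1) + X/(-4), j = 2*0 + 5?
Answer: 6 + 8*I ≈ 6.0 + 8.0*I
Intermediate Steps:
j = 5 (j = 0 + 5 = 5)
O(C) = C**(3/2)
h(X, b) = -X**(3/2) - X/4 (h(X, b) = X**(3/2)/(-1) + X/(-4) = X**(3/2)*(-1) + X*(-1/4) = -X**(3/2) - X/4)
j*1 + h(-4, -2) = 5*1 + (-(-4)**(3/2) - 1/4*(-4)) = 5 + (-(-8)*I + 1) = 5 + (8*I + 1) = 5 + (1 + 8*I) = 6 + 8*I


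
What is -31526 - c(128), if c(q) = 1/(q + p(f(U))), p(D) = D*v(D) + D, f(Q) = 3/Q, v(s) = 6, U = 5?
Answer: -20838691/661 ≈ -31526.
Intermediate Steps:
p(D) = 7*D (p(D) = D*6 + D = 6*D + D = 7*D)
c(q) = 1/(21/5 + q) (c(q) = 1/(q + 7*(3/5)) = 1/(q + 7*(3*(⅕))) = 1/(q + 7*(⅗)) = 1/(q + 21/5) = 1/(21/5 + q))
-31526 - c(128) = -31526 - 5/(21 + 5*128) = -31526 - 5/(21 + 640) = -31526 - 5/661 = -20838691/661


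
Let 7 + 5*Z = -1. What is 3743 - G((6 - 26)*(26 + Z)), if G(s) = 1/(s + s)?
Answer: 3653169/976 ≈ 3743.0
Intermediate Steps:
Z = -8/5 (Z = -7/5 + (⅕)*(-1) = -7/5 - ⅕ = -8/5 ≈ -1.6000)
G(s) = 1/(2*s)
3743 - G((6 - 26)*(26 + Z)) = 3743 - 1/(2*((6 - 26)*(26 - 8/5))) = 3743 - 1/(2*((-20*122/5))) = 3743 - 1/(2*(-488)) = 3743 - (-1)/(2*488) = 3743 - 1*(-1/976) = 3743 + 1/976 = 3653169/976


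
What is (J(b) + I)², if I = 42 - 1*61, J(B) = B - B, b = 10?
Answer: 361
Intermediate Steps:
J(B) = 0
I = -19 (I = 42 - 61 = -19)
(J(b) + I)² = (0 - 19)² = (-19)² = 361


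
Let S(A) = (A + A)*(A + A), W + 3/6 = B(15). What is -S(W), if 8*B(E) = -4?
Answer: -4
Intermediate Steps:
B(E) = -1/2 (B(E) = (1/8)*(-4) = -1/2)
W = -1 (W = -1/2 - 1/2 = -1)
S(A) = 4*A**2 (S(A) = (2*A)*(2*A) = 4*A**2)
-S(W) = -4*(-1)**2 = -4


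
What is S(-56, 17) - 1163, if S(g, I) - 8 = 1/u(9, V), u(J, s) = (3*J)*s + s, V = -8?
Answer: -258721/224 ≈ -1155.0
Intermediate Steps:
u(J, s) = s + 3*J*s (u(J, s) = 3*J*s + s = s + 3*J*s)
S(g, I) = 1791/224 (S(g, I) = 8 + 1/(-8*(1 + 3*9)) = 8 + 1/(-8*(1 + 27)) = 8 + 1/(-8*28) = 8 + 1/(-224) = 8 - 1/224 = 1791/224)
S(-56, 17) - 1163 = 1791/224 - 1163 = -258721/224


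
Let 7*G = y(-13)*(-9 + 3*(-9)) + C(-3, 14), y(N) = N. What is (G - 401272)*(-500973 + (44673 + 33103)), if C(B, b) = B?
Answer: 1188522959483/7 ≈ 1.6979e+11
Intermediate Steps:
G = 465/7 (G = (-13*(-9 + 3*(-9)) - 3)/7 = (-13*(-9 - 27) - 3)/7 = (-13*(-36) - 3)/7 = (468 - 3)/7 = (⅐)*465 = 465/7 ≈ 66.429)
(G - 401272)*(-500973 + (44673 + 33103)) = (465/7 - 401272)*(-500973 + (44673 + 33103)) = -2808439*(-500973 + 77776)/7 = -2808439/7*(-423197) = 1188522959483/7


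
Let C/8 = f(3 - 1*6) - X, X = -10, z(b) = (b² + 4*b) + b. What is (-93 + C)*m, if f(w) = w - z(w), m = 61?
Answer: 671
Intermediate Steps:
z(b) = b² + 5*b
f(w) = w - w*(5 + w)
C = 104 (C = 8*((3 - 1*6)*(-4 - (3 - 1*6)) - 1*(-10)) = 8*((3 - 6)*(-4 - (3 - 6)) + 10) = 8*(-3*(-4 - 1*(-3)) + 10) = 8*(-3*(-4 + 3) + 10) = 8*(-3*(-1) + 10) = 8*(3 + 10) = 8*13 = 104)
(-93 + C)*m = (-93 + 104)*61 = 11*61 = 671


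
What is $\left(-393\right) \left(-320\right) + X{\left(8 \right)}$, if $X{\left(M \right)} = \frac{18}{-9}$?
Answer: $125758$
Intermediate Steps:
$X{\left(M \right)} = -2$ ($X{\left(M \right)} = 18 \left(- \frac{1}{9}\right) = -2$)
$\left(-393\right) \left(-320\right) + X{\left(8 \right)} = \left(-393\right) \left(-320\right) - 2 = 125760 - 2 = 125758$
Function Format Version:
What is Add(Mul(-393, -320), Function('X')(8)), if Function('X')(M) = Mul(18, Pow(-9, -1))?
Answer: 125758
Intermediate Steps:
Function('X')(M) = -2 (Function('X')(M) = Mul(18, Rational(-1, 9)) = -2)
Add(Mul(-393, -320), Function('X')(8)) = Add(Mul(-393, -320), -2) = Add(125760, -2) = 125758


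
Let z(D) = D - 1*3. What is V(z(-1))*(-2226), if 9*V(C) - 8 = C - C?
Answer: -5936/3 ≈ -1978.7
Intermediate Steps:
z(D) = -3 + D (z(D) = D - 3 = -3 + D)
V(C) = 8/9 (V(C) = 8/9 + (C - C)/9 = 8/9 + (⅑)*0 = 8/9 + 0 = 8/9)
V(z(-1))*(-2226) = (8/9)*(-2226) = -5936/3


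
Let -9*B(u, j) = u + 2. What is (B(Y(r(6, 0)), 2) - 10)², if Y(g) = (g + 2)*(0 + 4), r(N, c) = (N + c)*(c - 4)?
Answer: 16/81 ≈ 0.19753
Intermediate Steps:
r(N, c) = (-4 + c)*(N + c) (r(N, c) = (N + c)*(-4 + c) = (-4 + c)*(N + c))
Y(g) = 8 + 4*g (Y(g) = (2 + g)*4 = 8 + 4*g)
B(u, j) = -2/9 - u/9 (B(u, j) = -(u + 2)/9 = -(2 + u)/9 = -2/9 - u/9)
(B(Y(r(6, 0)), 2) - 10)² = ((-2/9 - (8 + 4*(0² - 4*6 - 4*0 + 6*0))/9) - 10)² = ((-2/9 - (8 + 4*(0 - 24 + 0 + 0))/9) - 10)² = ((-2/9 - (8 + 4*(-24))/9) - 10)² = ((-2/9 - (8 - 96)/9) - 10)² = ((-2/9 - ⅑*(-88)) - 10)² = ((-2/9 + 88/9) - 10)² = (86/9 - 10)² = (-4/9)² = 16/81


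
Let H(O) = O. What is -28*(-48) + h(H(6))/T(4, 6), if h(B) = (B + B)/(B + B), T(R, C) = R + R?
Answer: 10753/8 ≈ 1344.1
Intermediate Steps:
T(R, C) = 2*R
h(B) = 1 (h(B) = (2*B)/((2*B)) = (2*B)*(1/(2*B)) = 1)
-28*(-48) + h(H(6))/T(4, 6) = -28*(-48) + 1/(2*4) = 1344 + 1/8 = 1344 + 1*(⅛) = 1344 + ⅛ = 10753/8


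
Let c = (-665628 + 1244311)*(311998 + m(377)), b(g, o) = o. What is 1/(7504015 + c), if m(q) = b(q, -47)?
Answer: 1/180528244548 ≈ 5.5393e-12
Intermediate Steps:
m(q) = -47
c = 180520740533 (c = (-665628 + 1244311)*(311998 - 47) = 578683*311951 = 180520740533)
1/(7504015 + c) = 1/(7504015 + 180520740533) = 1/180528244548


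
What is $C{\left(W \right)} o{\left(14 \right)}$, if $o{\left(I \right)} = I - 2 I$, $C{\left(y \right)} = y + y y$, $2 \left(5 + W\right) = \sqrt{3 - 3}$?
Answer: $-280$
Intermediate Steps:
$W = -5$ ($W = -5 + \frac{\sqrt{3 - 3}}{2} = -5 + \frac{\sqrt{0}}{2} = -5 + \frac{1}{2} \cdot 0 = -5 + 0 = -5$)
$C{\left(y \right)} = y + y^{2}$
$o{\left(I \right)} = - I$
$C{\left(W \right)} o{\left(14 \right)} = - 5 \left(1 - 5\right) \left(\left(-1\right) 14\right) = \left(-5\right) \left(-4\right) \left(-14\right) = 20 \left(-14\right) = -280$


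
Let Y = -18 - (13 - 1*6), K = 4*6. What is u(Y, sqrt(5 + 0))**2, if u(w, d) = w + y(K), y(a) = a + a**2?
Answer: 330625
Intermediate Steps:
K = 24
Y = -25 (Y = -18 - (13 - 6) = -18 - 1*7 = -18 - 7 = -25)
u(w, d) = 600 + w (u(w, d) = w + 24*(1 + 24) = w + 24*25 = w + 600 = 600 + w)
u(Y, sqrt(5 + 0))**2 = (600 - 25)**2 = 575**2 = 330625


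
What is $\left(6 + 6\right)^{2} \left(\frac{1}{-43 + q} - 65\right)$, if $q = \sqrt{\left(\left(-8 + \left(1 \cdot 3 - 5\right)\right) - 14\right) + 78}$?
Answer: $- \frac{16807392}{1795} - \frac{432 \sqrt{6}}{1795} \approx -9364.0$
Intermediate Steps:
$q = 3 \sqrt{6}$ ($q = \sqrt{\left(\left(-8 + \left(3 - 5\right)\right) - 14\right) + 78} = \sqrt{\left(\left(-8 - 2\right) - 14\right) + 78} = \sqrt{\left(-10 - 14\right) + 78} = \sqrt{-24 + 78} = \sqrt{54} = 3 \sqrt{6} \approx 7.3485$)
$\left(6 + 6\right)^{2} \left(\frac{1}{-43 + q} - 65\right) = \left(6 + 6\right)^{2} \left(\frac{1}{-43 + 3 \sqrt{6}} - 65\right) = 12^{2} \left(-65 + \frac{1}{-43 + 3 \sqrt{6}}\right) = 144 \left(-65 + \frac{1}{-43 + 3 \sqrt{6}}\right) = -9360 + \frac{144}{-43 + 3 \sqrt{6}}$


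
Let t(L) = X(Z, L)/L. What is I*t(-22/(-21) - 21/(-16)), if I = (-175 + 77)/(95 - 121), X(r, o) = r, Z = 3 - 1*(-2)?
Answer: 82320/10309 ≈ 7.9853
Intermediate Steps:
Z = 5 (Z = 3 + 2 = 5)
t(L) = 5/L
I = 49/13 (I = -98/(-26) = -98*(-1/26) = 49/13 ≈ 3.7692)
I*t(-22/(-21) - 21/(-16)) = 49*(5/(-22/(-21) - 21/(-16)))/13 = 49*(5/(-22*(-1/21) - 21*(-1/16)))/13 = 49*(5/(22/21 + 21/16))/13 = 49*(5/(793/336))/13 = 49*(5*(336/793))/13 = (49/13)*(1680/793) = 82320/10309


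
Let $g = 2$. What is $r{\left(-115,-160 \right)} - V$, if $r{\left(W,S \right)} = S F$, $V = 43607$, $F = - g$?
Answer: $-43287$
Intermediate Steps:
$F = -2$ ($F = \left(-1\right) 2 = -2$)
$r{\left(W,S \right)} = - 2 S$ ($r{\left(W,S \right)} = S \left(-2\right) = - 2 S$)
$r{\left(-115,-160 \right)} - V = \left(-2\right) \left(-160\right) - 43607 = 320 - 43607 = -43287$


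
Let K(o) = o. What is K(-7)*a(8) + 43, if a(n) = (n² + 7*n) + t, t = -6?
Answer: -755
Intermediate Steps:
a(n) = -6 + n² + 7*n (a(n) = (n² + 7*n) - 6 = -6 + n² + 7*n)
K(-7)*a(8) + 43 = -7*(-6 + 8² + 7*8) + 43 = -7*(-6 + 64 + 56) + 43 = -7*114 + 43 = -798 + 43 = -755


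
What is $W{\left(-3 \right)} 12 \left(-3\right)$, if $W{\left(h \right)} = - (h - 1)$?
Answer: $-144$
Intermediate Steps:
$W{\left(h \right)} = 1 - h$ ($W{\left(h \right)} = - (-1 + h) = 1 - h$)
$W{\left(-3 \right)} 12 \left(-3\right) = \left(1 - -3\right) 12 \left(-3\right) = \left(1 + 3\right) 12 \left(-3\right) = 4 \cdot 12 \left(-3\right) = 48 \left(-3\right) = -144$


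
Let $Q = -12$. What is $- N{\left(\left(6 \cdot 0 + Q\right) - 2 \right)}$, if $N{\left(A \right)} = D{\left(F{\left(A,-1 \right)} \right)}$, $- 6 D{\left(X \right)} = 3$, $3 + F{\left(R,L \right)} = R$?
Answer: $\frac{1}{2} \approx 0.5$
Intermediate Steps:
$F{\left(R,L \right)} = -3 + R$
$D{\left(X \right)} = - \frac{1}{2}$ ($D{\left(X \right)} = \left(- \frac{1}{6}\right) 3 = - \frac{1}{2}$)
$N{\left(A \right)} = - \frac{1}{2}$
$- N{\left(\left(6 \cdot 0 + Q\right) - 2 \right)} = \left(-1\right) \left(- \frac{1}{2}\right) = \frac{1}{2}$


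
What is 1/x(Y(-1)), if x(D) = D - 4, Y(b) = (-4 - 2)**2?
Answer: 1/32 ≈ 0.031250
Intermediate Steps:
Y(b) = 36 (Y(b) = (-6)**2 = 36)
x(D) = -4 + D
1/x(Y(-1)) = 1/(-4 + 36) = 1/32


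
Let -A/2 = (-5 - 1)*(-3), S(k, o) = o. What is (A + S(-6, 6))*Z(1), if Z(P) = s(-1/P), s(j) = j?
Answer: 30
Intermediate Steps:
Z(P) = -1/P
A = -36 (A = -2*(-5 - 1)*(-3) = -(-12)*(-3) = -2*18 = -36)
(A + S(-6, 6))*Z(1) = (-36 + 6)*(-1/1) = -(-30) = -30*(-1) = 30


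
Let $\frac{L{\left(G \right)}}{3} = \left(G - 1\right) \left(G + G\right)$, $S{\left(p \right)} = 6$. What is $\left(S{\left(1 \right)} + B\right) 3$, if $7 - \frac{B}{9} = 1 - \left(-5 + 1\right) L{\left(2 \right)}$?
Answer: $-1116$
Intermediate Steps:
$L{\left(G \right)} = 6 G \left(-1 + G\right)$ ($L{\left(G \right)} = 3 \left(G - 1\right) \left(G + G\right) = 3 \left(-1 + G\right) 2 G = 3 \cdot 2 G \left(-1 + G\right) = 6 G \left(-1 + G\right)$)
$B = -378$ ($B = 63 - 9 \left(1 - \left(-5 + 1\right) 6 \cdot 2 \left(-1 + 2\right)\right) = 63 - 9 \left(1 - - 4 \cdot 6 \cdot 2 \cdot 1\right) = 63 - 9 \left(1 - \left(-4\right) 12\right) = 63 - 9 \left(1 - -48\right) = 63 - 9 \left(1 + 48\right) = 63 - 441 = -378$)
$\left(S{\left(1 \right)} + B\right) 3 = \left(6 - 378\right) 3 = \left(-372\right) 3 = -1116$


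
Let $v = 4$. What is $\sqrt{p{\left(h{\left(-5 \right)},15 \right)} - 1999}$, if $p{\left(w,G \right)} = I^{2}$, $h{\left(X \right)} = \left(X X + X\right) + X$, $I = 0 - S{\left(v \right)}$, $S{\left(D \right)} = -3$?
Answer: $i \sqrt{1990} \approx 44.609 i$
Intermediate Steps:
$I = 3$ ($I = 0 - -3 = 0 + 3 = 3$)
$h{\left(X \right)} = X^{2} + 2 X$ ($h{\left(X \right)} = \left(X^{2} + X\right) + X = \left(X + X^{2}\right) + X = X^{2} + 2 X$)
$p{\left(w,G \right)} = 9$ ($p{\left(w,G \right)} = 3^{2} = 9$)
$\sqrt{p{\left(h{\left(-5 \right)},15 \right)} - 1999} = \sqrt{9 - 1999} = \sqrt{-1990} = i \sqrt{1990}$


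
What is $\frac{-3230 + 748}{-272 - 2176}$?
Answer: $\frac{73}{72} \approx 1.0139$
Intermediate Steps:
$\frac{-3230 + 748}{-272 - 2176} = - \frac{2482}{-2448} = \left(-2482\right) \left(- \frac{1}{2448}\right) = \frac{73}{72}$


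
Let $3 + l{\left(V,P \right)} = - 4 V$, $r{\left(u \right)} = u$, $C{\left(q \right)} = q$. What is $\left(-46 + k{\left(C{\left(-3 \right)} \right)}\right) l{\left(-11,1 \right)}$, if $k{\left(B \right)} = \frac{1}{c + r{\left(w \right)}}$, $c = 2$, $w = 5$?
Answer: $- \frac{13161}{7} \approx -1880.1$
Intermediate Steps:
$l{\left(V,P \right)} = -3 - 4 V$
$k{\left(B \right)} = \frac{1}{7}$ ($k{\left(B \right)} = \frac{1}{2 + 5} = \frac{1}{7}$)
$\left(-46 + k{\left(C{\left(-3 \right)} \right)}\right) l{\left(-11,1 \right)} = \left(-46 + \frac{1}{7}\right) \left(-3 - -44\right) = - \frac{321 \left(-3 + 44\right)}{7} = \left(- \frac{321}{7}\right) 41 = - \frac{13161}{7}$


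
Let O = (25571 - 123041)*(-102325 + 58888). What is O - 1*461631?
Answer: 4233342759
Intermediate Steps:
O = 4233804390 (O = -97470*(-43437) = 4233804390)
O - 1*461631 = 4233804390 - 1*461631 = 4233804390 - 461631 = 4233342759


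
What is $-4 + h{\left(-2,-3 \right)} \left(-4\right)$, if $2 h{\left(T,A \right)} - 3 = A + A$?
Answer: $2$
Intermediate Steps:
$h{\left(T,A \right)} = \frac{3}{2} + A$ ($h{\left(T,A \right)} = \frac{3}{2} + \frac{A + A}{2} = \frac{3}{2} + \frac{2 A}{2} = \frac{3}{2} + A$)
$-4 + h{\left(-2,-3 \right)} \left(-4\right) = -4 + \left(\frac{3}{2} - 3\right) \left(-4\right) = -4 - -6 = -4 + 6 = 2$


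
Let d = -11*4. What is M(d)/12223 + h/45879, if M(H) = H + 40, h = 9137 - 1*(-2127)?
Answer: 137496356/560779017 ≈ 0.24519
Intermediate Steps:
h = 11264 (h = 9137 + 2127 = 11264)
d = -44
M(H) = 40 + H
M(d)/12223 + h/45879 = (40 - 44)/12223 + 11264/45879 = -4*1/12223 + 11264*(1/45879) = -4/12223 + 11264/45879 = 137496356/560779017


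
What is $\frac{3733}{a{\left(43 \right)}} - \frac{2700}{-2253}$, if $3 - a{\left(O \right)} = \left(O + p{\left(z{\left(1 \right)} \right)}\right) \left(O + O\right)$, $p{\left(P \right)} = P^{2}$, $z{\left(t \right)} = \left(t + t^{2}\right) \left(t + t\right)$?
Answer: $\frac{1760417}{3808321} \approx 0.46226$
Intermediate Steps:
$z{\left(t \right)} = 2 t \left(t + t^{2}\right)$ ($z{\left(t \right)} = \left(t + t^{2}\right) 2 t = 2 t \left(t + t^{2}\right)$)
$a{\left(O \right)} = 3 - 2 O \left(16 + O\right)$ ($a{\left(O \right)} = 3 - \left(O + \left(2 \cdot 1^{2} \left(1 + 1\right)\right)^{2}\right) \left(O + O\right) = 3 - \left(O + \left(2 \cdot 1 \cdot 2\right)^{2}\right) 2 O = 3 - \left(O + 4^{2}\right) 2 O = 3 - \left(O + 16\right) 2 O = 3 - \left(16 + O\right) 2 O = 3 - 2 O \left(16 + O\right)$)
$\frac{3733}{a{\left(43 \right)}} - \frac{2700}{-2253} = \frac{3733}{3 - 1376 - 2 \cdot 43^{2}} - \frac{2700}{-2253} = \frac{3733}{3 - 1376 - 3698} - - \frac{900}{751} = \frac{3733}{3 - 1376 - 3698} + \frac{900}{751} = \frac{3733}{-5071} + \frac{900}{751} = 3733 \left(- \frac{1}{5071}\right) + \frac{900}{751} = - \frac{3733}{5071} + \frac{900}{751} = \frac{1760417}{3808321}$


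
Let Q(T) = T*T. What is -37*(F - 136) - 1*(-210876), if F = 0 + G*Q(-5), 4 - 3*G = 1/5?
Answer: 644209/3 ≈ 2.1474e+5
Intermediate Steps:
Q(T) = T**2
G = 19/15 (G = 4/3 - 1/3/5 = 4/3 - 1/3*1/5 = 4/3 - 1/15 = 19/15 ≈ 1.2667)
F = 95/3 (F = 0 + (19/15)*(-5)**2 = 0 + (19/15)*25 = 0 + 95/3 = 95/3 ≈ 31.667)
-37*(F - 136) - 1*(-210876) = -37*(95/3 - 136) - 1*(-210876) = -37*(-313/3) + 210876 = 11581/3 + 210876 = 644209/3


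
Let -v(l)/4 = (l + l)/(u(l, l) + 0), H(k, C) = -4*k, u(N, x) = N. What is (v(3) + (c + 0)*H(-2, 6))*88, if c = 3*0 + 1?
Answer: 0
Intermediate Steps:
c = 1 (c = 0 + 1 = 1)
v(l) = -8 (v(l) = -4*(l + l)/(l + 0) = -4*2*l/l = -4*2 = -8)
(v(3) + (c + 0)*H(-2, 6))*88 = (-8 + (1 + 0)*(-4*(-2)))*88 = (-8 + 1*8)*88 = (-8 + 8)*88 = 0*88 = 0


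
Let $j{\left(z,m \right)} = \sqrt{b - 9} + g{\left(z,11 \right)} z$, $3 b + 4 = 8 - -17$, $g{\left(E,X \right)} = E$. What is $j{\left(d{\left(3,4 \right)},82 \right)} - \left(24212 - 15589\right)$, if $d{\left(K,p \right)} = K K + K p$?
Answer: $-8182 + i \sqrt{2} \approx -8182.0 + 1.4142 i$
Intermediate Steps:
$d{\left(K,p \right)} = K^{2} + K p$
$b = 7$ ($b = - \frac{4}{3} + \frac{8 - -17}{3} = - \frac{4}{3} + \frac{8 + 17}{3} = - \frac{4}{3} + \frac{1}{3} \cdot 25 = - \frac{4}{3} + \frac{25}{3} = 7$)
$j{\left(z,m \right)} = z^{2} + i \sqrt{2}$ ($j{\left(z,m \right)} = \sqrt{7 - 9} + z z = \sqrt{-2} + z^{2} = i \sqrt{2} + z^{2} = z^{2} + i \sqrt{2}$)
$j{\left(d{\left(3,4 \right)},82 \right)} - \left(24212 - 15589\right) = \left(\left(3 \left(3 + 4\right)\right)^{2} + i \sqrt{2}\right) - \left(24212 - 15589\right) = \left(\left(3 \cdot 7\right)^{2} + i \sqrt{2}\right) - 8623 = \left(21^{2} + i \sqrt{2}\right) - 8623 = \left(441 + i \sqrt{2}\right) - 8623 = -8182 + i \sqrt{2}$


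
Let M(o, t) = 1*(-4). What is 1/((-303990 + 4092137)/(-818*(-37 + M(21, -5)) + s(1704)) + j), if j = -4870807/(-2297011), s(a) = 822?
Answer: 78925297960/8868776257137 ≈ 0.0088992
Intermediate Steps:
M(o, t) = -4
j = 4870807/2297011 (j = -4870807*(-1/2297011) = 4870807/2297011 ≈ 2.1205)
1/((-303990 + 4092137)/(-818*(-37 + M(21, -5)) + s(1704)) + j) = 1/((-303990 + 4092137)/(-818*(-37 - 4) + 822) + 4870807/2297011) = 1/(3788147/(-818*(-41) + 822) + 4870807/2297011) = 1/(3788147/(33538 + 822) + 4870807/2297011) = 1/(3788147/34360 + 4870807/2297011) = 1/(8868776257137/78925297960) = 78925297960/8868776257137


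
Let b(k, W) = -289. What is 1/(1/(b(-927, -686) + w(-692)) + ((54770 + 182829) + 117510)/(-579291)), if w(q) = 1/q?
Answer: -38617275933/23806254391 ≈ -1.6221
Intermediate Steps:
1/(1/(b(-927, -686) + w(-692)) + ((54770 + 182829) + 117510)/(-579291)) = 1/(1/(-289 + 1/(-692)) + ((54770 + 182829) + 117510)/(-579291)) = 1/(1/(-289 - 1/692) + (237599 + 117510)*(-1/579291)) = 1/(1/(-199989/692) + 355109*(-1/579291)) = 1/(-692/199989 - 355109/579291) = 1/(-23806254391/38617275933) = -38617275933/23806254391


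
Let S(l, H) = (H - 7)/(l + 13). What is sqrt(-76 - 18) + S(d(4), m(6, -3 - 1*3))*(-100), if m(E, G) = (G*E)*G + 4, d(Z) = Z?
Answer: -21300/17 + I*sqrt(94) ≈ -1252.9 + 9.6954*I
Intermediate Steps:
m(E, G) = 4 + E*G**2 (m(E, G) = (E*G)*G + 4 = E*G**2 + 4 = 4 + E*G**2)
S(l, H) = (-7 + H)/(13 + l)
sqrt(-76 - 18) + S(d(4), m(6, -3 - 1*3))*(-100) = sqrt(-76 - 18) + ((-7 + (4 + 6*(-3 - 1*3)**2))/(13 + 4))*(-100) = sqrt(-94) + ((-7 + (4 + 6*(-3 - 3)**2))/17)*(-100) = I*sqrt(94) + ((-7 + (4 + 6*(-6)**2))/17)*(-100) = I*sqrt(94) + ((-7 + (4 + 6*36))/17)*(-100) = I*sqrt(94) + ((-7 + (4 + 216))/17)*(-100) = I*sqrt(94) + ((-7 + 220)/17)*(-100) = I*sqrt(94) + ((1/17)*213)*(-100) = I*sqrt(94) + (213/17)*(-100) = I*sqrt(94) - 21300/17 = -21300/17 + I*sqrt(94)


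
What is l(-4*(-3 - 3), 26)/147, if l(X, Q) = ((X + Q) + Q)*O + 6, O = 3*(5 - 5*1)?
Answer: 2/49 ≈ 0.040816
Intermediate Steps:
O = 0 (O = 3*(5 - 5) = 3*0 = 0)
l(X, Q) = 6 (l(X, Q) = ((X + Q) + Q)*0 + 6 = ((Q + X) + Q)*0 + 6 = (X + 2*Q)*0 + 6 = 0 + 6 = 6)
l(-4*(-3 - 3), 26)/147 = 6/147 = 6*(1/147) = 2/49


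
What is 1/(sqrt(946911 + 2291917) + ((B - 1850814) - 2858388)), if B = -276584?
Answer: -2492893/12429029399484 - sqrt(809707)/12429029399484 ≈ -2.0064e-7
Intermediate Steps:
1/(sqrt(946911 + 2291917) + ((B - 1850814) - 2858388)) = 1/(sqrt(946911 + 2291917) + ((-276584 - 1850814) - 2858388)) = 1/(sqrt(3238828) + (-2127398 - 2858388)) = 1/(2*sqrt(809707) - 4985786) = 1/(-4985786 + 2*sqrt(809707))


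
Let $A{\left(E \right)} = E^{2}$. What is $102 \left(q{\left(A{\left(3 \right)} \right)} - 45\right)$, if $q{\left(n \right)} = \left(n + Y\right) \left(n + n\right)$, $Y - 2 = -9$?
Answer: $-918$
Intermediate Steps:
$Y = -7$ ($Y = 2 - 9 = -7$)
$q{\left(n \right)} = 2 n \left(-7 + n\right)$ ($q{\left(n \right)} = \left(n - 7\right) \left(n + n\right) = \left(-7 + n\right) 2 n = 2 n \left(-7 + n\right)$)
$102 \left(q{\left(A{\left(3 \right)} \right)} - 45\right) = 102 \left(2 \cdot 3^{2} \left(-7 + 3^{2}\right) - 45\right) = 102 \left(2 \cdot 9 \left(-7 + 9\right) - 45\right) = 102 \left(2 \cdot 9 \cdot 2 - 45\right) = 102 \left(36 - 45\right) = 102 \left(-9\right) = -918$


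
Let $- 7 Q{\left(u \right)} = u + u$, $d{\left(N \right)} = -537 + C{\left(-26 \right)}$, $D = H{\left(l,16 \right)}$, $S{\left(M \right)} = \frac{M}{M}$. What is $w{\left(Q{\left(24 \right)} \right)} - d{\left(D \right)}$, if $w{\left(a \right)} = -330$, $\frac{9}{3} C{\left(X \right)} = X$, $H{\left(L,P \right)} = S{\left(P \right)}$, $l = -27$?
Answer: $\frac{647}{3} \approx 215.67$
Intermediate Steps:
$S{\left(M \right)} = 1$
$H{\left(L,P \right)} = 1$
$D = 1$
$C{\left(X \right)} = \frac{X}{3}$
$d{\left(N \right)} = - \frac{1637}{3}$ ($d{\left(N \right)} = -537 + \frac{1}{3} \left(-26\right) = -537 - \frac{26}{3} = - \frac{1637}{3}$)
$Q{\left(u \right)} = - \frac{2 u}{7}$ ($Q{\left(u \right)} = - \frac{u + u}{7} = - \frac{2 u}{7}$)
$w{\left(Q{\left(24 \right)} \right)} - d{\left(D \right)} = -330 - - \frac{1637}{3} = -330 + \frac{1637}{3} = \frac{647}{3}$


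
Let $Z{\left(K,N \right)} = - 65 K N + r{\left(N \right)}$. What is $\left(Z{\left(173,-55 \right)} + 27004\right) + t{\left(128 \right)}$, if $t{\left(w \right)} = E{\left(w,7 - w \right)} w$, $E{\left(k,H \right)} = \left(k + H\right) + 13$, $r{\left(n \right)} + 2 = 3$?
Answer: $648040$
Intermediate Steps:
$r{\left(n \right)} = 1$ ($r{\left(n \right)} = -2 + 3 = 1$)
$E{\left(k,H \right)} = 13 + H + k$ ($E{\left(k,H \right)} = \left(H + k\right) + 13 = 13 + H + k$)
$Z{\left(K,N \right)} = 1 - 65 K N$ ($Z{\left(K,N \right)} = - 65 K N + 1 = 1 - 65 K N$)
$t{\left(w \right)} = 20 w$ ($t{\left(w \right)} = \left(13 - \left(-7 + w\right) + w\right) w = 20 w$)
$\left(Z{\left(173,-55 \right)} + 27004\right) + t{\left(128 \right)} = \left(\left(1 - 11245 \left(-55\right)\right) + 27004\right) + 20 \cdot 128 = \left(\left(1 + 618475\right) + 27004\right) + 2560 = \left(618476 + 27004\right) + 2560 = 645480 + 2560 = 648040$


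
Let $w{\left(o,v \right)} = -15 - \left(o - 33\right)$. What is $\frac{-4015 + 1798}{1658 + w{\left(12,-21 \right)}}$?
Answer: $- \frac{2217}{1664} \approx -1.3323$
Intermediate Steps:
$w{\left(o,v \right)} = 18 - o$ ($w{\left(o,v \right)} = -15 - \left(-33 + o\right) = 18 - o$)
$\frac{-4015 + 1798}{1658 + w{\left(12,-21 \right)}} = \frac{-4015 + 1798}{1658 + \left(18 - 12\right)} = - \frac{2217}{1658 + \left(18 - 12\right)} = - \frac{2217}{1658 + 6} = - \frac{2217}{1664}$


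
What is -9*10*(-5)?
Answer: 450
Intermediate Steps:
-9*10*(-5) = -90*(-5) = 450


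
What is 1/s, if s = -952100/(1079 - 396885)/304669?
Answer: 60294909107/476050 ≈ 1.2666e+5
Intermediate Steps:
s = 476050/60294909107 (s = -952100/(-395806)*(1/304669) = -952100*(-1/395806)*(1/304669) = (476050/197903)*(1/304669) = 476050/60294909107 ≈ 7.8954e-6)
1/s = 1/(476050/60294909107) = 60294909107/476050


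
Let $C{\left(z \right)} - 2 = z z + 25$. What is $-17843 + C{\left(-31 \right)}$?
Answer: $-16855$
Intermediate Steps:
$C{\left(z \right)} = 27 + z^{2}$ ($C{\left(z \right)} = 2 + \left(z z + 25\right) = 2 + \left(z^{2} + 25\right) = 2 + \left(25 + z^{2}\right) = 27 + z^{2}$)
$-17843 + C{\left(-31 \right)} = -17843 + \left(27 + \left(-31\right)^{2}\right) = -17843 + \left(27 + 961\right) = -17843 + 988 = -16855$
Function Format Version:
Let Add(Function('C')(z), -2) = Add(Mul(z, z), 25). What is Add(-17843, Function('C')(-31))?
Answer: -16855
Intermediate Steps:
Function('C')(z) = Add(27, Pow(z, 2)) (Function('C')(z) = Add(2, Add(Mul(z, z), 25)) = Add(2, Add(Pow(z, 2), 25)) = Add(2, Add(25, Pow(z, 2))) = Add(27, Pow(z, 2)))
Add(-17843, Function('C')(-31)) = Add(-17843, Add(27, Pow(-31, 2))) = Add(-17843, Add(27, 961)) = Add(-17843, 988) = -16855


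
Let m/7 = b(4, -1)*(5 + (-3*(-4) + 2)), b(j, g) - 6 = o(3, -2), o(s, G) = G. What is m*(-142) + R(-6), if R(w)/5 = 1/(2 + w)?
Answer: -302181/4 ≈ -75545.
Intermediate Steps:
b(j, g) = 4 (b(j, g) = 6 - 2 = 4)
R(w) = 5/(2 + w)
m = 532 (m = 7*(4*(5 + (-3*(-4) + 2))) = 7*(4*(5 + (12 + 2))) = 7*(4*(5 + 14)) = 7*(4*19) = 7*76 = 532)
m*(-142) + R(-6) = 532*(-142) + 5/(2 - 6) = -75544 + 5/(-4) = -75544 + 5*(-1/4) = -75544 - 5/4 = -302181/4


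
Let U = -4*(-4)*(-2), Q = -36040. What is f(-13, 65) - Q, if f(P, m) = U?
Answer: 36008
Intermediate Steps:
U = -32 (U = 16*(-2) = -32)
f(P, m) = -32
f(-13, 65) - Q = -32 - 1*(-36040) = -32 + 36040 = 36008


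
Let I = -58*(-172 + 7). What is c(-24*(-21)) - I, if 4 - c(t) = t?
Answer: -10070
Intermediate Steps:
c(t) = 4 - t
I = 9570 (I = -58*(-165) = 9570)
c(-24*(-21)) - I = (4 - (-24)*(-21)) - 1*9570 = (4 - 1*504) - 9570 = (4 - 504) - 9570 = -500 - 9570 = -10070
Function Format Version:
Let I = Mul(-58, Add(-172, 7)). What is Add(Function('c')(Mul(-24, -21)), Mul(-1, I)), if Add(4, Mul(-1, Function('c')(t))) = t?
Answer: -10070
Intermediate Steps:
Function('c')(t) = Add(4, Mul(-1, t))
I = 9570 (I = Mul(-58, -165) = 9570)
Add(Function('c')(Mul(-24, -21)), Mul(-1, I)) = Add(Add(4, Mul(-1, Mul(-24, -21))), Mul(-1, 9570)) = Add(Add(4, Mul(-1, 504)), -9570) = Add(Add(4, -504), -9570) = Add(-500, -9570) = -10070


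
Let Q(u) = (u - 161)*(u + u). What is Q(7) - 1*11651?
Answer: -13807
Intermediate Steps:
Q(u) = 2*u*(-161 + u) (Q(u) = (-161 + u)*(2*u) = 2*u*(-161 + u))
Q(7) - 1*11651 = 2*7*(-161 + 7) - 1*11651 = 2*7*(-154) - 11651 = -2156 - 11651 = -13807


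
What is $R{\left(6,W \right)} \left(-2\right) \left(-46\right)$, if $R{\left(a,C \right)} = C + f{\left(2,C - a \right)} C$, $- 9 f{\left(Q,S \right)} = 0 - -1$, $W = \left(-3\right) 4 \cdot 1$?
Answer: $- \frac{2944}{3} \approx -981.33$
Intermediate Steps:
$W = -12$ ($W = \left(-12\right) 1 = -12$)
$f{\left(Q,S \right)} = - \frac{1}{9}$ ($f{\left(Q,S \right)} = - \frac{0 - -1}{9} = - \frac{0 + 1}{9} = \left(- \frac{1}{9}\right) 1 = - \frac{1}{9}$)
$R{\left(a,C \right)} = \frac{8 C}{9}$ ($R{\left(a,C \right)} = C - \frac{C}{9} = \frac{8 C}{9}$)
$R{\left(6,W \right)} \left(-2\right) \left(-46\right) = \frac{8}{9} \left(-12\right) \left(-2\right) \left(-46\right) = \left(- \frac{32}{3}\right) \left(-2\right) \left(-46\right) = \frac{64}{3} \left(-46\right) = - \frac{2944}{3}$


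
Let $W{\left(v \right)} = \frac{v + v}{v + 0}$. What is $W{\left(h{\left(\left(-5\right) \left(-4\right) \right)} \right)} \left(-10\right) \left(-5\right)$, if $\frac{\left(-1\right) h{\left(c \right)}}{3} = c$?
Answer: $100$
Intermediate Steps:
$h{\left(c \right)} = - 3 c$
$W{\left(v \right)} = 2$ ($W{\left(v \right)} = \frac{2 v}{v} = 2$)
$W{\left(h{\left(\left(-5\right) \left(-4\right) \right)} \right)} \left(-10\right) \left(-5\right) = 2 \left(-10\right) \left(-5\right) = \left(-20\right) \left(-5\right) = 100$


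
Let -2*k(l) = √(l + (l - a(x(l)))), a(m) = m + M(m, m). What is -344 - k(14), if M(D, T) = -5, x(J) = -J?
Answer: -344 + √47/2 ≈ -340.57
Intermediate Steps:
a(m) = -5 + m (a(m) = m - 5 = -5 + m)
k(l) = -√(5 + 3*l)/2 (k(l) = -√(l + (l - (-5 - l)))/2 = -√(l + (l + (5 + l)))/2 = -√(l + (5 + 2*l))/2 = -√(5 + 3*l)/2)
-344 - k(14) = -344 - (-1)*√(5 + 3*14)/2 = -344 - (-1)*√(5 + 42)/2 = -344 - (-1)*√47/2 = -344 + √47/2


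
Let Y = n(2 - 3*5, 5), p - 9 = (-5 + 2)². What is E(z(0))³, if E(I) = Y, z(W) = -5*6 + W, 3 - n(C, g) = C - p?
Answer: 39304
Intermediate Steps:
p = 18 (p = 9 + (-5 + 2)² = 9 + (-3)² = 9 + 9 = 18)
n(C, g) = 21 - C (n(C, g) = 3 - (C - 1*18) = 3 - (C - 18) = 3 - (-18 + C) = 3 + (18 - C) = 21 - C)
z(W) = -30 + W
Y = 34 (Y = 21 - (2 - 3*5) = 21 - (2 - 15) = 21 - 1*(-13) = 21 + 13 = 34)
E(I) = 34
E(z(0))³ = 34³ = 39304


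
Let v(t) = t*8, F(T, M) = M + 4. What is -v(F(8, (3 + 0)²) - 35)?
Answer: 176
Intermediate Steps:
F(T, M) = 4 + M
v(t) = 8*t
-v(F(8, (3 + 0)²) - 35) = -8*((4 + (3 + 0)²) - 35) = -8*((4 + 3²) - 35) = -8*((4 + 9) - 35) = -8*(13 - 35) = -8*(-22) = -1*(-176) = 176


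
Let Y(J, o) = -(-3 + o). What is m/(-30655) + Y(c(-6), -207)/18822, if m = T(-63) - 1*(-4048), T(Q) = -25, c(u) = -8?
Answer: -11547226/96164735 ≈ -0.12008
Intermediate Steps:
Y(J, o) = 3 - o
m = 4023 (m = -25 - 1*(-4048) = -25 + 4048 = 4023)
m/(-30655) + Y(c(-6), -207)/18822 = 4023/(-30655) + (3 - 1*(-207))/18822 = 4023*(-1/30655) + (3 + 207)*(1/18822) = -4023/30655 + 210*(1/18822) = -4023/30655 + 35/3137 = -11547226/96164735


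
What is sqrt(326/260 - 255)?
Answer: I*sqrt(4288310)/130 ≈ 15.929*I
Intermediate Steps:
sqrt(326/260 - 255) = sqrt(326*(1/260) - 255) = sqrt(163/130 - 255) = sqrt(-32987/130) = I*sqrt(4288310)/130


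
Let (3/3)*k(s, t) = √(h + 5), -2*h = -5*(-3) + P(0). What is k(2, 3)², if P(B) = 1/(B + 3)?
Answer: -8/3 ≈ -2.6667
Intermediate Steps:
P(B) = 1/(3 + B)
h = -23/3 (h = -(-5*(-3) + 1/(3 + 0))/2 = -(15 + 1/3)/2 = -(15 + ⅓)/2 = -½*46/3 = -23/3 ≈ -7.6667)
k(s, t) = 2*I*√6/3 (k(s, t) = √(-23/3 + 5) = √(-8/3) = 2*I*√6/3)
k(2, 3)² = (2*I*√6/3)² = -8/3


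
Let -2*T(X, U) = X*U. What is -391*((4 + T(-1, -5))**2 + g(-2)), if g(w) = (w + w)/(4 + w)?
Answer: -391/4 ≈ -97.750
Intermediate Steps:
T(X, U) = -U*X/2 (T(X, U) = -X*U/2 = -U*X/2)
g(w) = 2*w/(4 + w) (g(w) = (2*w)/(4 + w) = 2*w/(4 + w))
-391*((4 + T(-1, -5))**2 + g(-2)) = -391*((4 - 1/2*(-5)*(-1))**2 + 2*(-2)/(4 - 2)) = -391*((4 - 5/2)**2 + 2*(-2)/2) = -391*((3/2)**2 + 2*(-2)*(1/2)) = -391*(9/4 - 2) = -391*1/4 = -391/4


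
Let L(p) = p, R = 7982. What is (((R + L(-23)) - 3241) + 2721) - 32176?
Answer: -24737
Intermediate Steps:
(((R + L(-23)) - 3241) + 2721) - 32176 = (((7982 - 23) - 3241) + 2721) - 32176 = ((7959 - 3241) + 2721) - 32176 = (4718 + 2721) - 32176 = 7439 - 32176 = -24737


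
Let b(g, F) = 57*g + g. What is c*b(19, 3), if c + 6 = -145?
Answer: -166402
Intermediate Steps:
c = -151 (c = -6 - 145 = -151)
b(g, F) = 58*g
c*b(19, 3) = -8758*19 = -151*1102 = -166402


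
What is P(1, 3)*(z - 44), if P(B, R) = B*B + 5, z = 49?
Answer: 30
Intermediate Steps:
P(B, R) = 5 + B² (P(B, R) = B² + 5 = 5 + B²)
P(1, 3)*(z - 44) = (5 + 1²)*(49 - 44) = (5 + 1)*5 = 6*5 = 30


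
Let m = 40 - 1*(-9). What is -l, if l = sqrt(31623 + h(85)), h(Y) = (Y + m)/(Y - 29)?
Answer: -sqrt(6198577)/14 ≈ -177.84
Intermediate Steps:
m = 49 (m = 40 + 9 = 49)
h(Y) = (49 + Y)/(-29 + Y) (h(Y) = (Y + 49)/(Y - 29) = (49 + Y)/(-29 + Y))
l = sqrt(6198577)/14 (l = sqrt(31623 + (49 + 85)/(-29 + 85)) = sqrt(31623 + 134/56) = sqrt(31623 + (1/56)*134) = sqrt(31623 + 67/28) = sqrt(885511/28) = sqrt(6198577)/14 ≈ 177.84)
-l = -sqrt(6198577)/14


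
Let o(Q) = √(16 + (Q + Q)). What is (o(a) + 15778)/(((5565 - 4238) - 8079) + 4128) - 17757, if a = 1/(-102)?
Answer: -23305073/1312 - √41565/133824 ≈ -17763.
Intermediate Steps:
a = -1/102 ≈ -0.0098039
o(Q) = √(16 + 2*Q)
(o(a) + 15778)/(((5565 - 4238) - 8079) + 4128) - 17757 = (√(16 + 2*(-1/102)) + 15778)/(((5565 - 4238) - 8079) + 4128) - 17757 = (√(16 - 1/51) + 15778)/((1327 - 8079) + 4128) - 17757 = (√(815/51) + 15778)/(-6752 + 4128) - 17757 = (√41565/51 + 15778)/(-2624) - 17757 = (15778 + √41565/51)*(-1/2624) - 17757 = (-7889/1312 - √41565/133824) - 17757 = -23305073/1312 - √41565/133824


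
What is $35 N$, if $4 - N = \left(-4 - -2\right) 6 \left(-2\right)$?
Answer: $-700$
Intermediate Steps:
$N = -20$ ($N = 4 - \left(-4 - -2\right) 6 \left(-2\right) = 4 - \left(-4 + 2\right) 6 \left(-2\right) = 4 - \left(-2\right) 6 \left(-2\right) = 4 - \left(-12\right) \left(-2\right) = 4 - 24 = -20$)
$35 N = 35 \left(-20\right) = -700$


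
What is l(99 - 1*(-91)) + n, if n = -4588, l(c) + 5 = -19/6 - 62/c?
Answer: -2620001/570 ≈ -4596.5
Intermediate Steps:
l(c) = -49/6 - 62/c (l(c) = -5 + (-19/6 - 62/c) = -49/6 - 62/c)
l(99 - 1*(-91)) + n = (-49/6 - 62/(99 - 1*(-91))) - 4588 = (-49/6 - 62/(99 + 91)) - 4588 = (-49/6 - 62/190) - 4588 = (-49/6 - 62*1/190) - 4588 = (-49/6 - 31/95) - 4588 = -4841/570 - 4588 = -2620001/570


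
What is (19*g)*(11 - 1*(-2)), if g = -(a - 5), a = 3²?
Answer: -988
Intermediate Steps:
a = 9
g = -4 (g = -(9 - 5) = -1*4 = -4)
(19*g)*(11 - 1*(-2)) = (19*(-4))*(11 - 1*(-2)) = -76*(11 + 2) = -76*13 = -988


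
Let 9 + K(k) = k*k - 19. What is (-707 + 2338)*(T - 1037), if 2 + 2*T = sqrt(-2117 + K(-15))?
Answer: -1692978 + 6524*I*sqrt(30) ≈ -1.693e+6 + 35733.0*I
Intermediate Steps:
K(k) = -28 + k**2 (K(k) = -9 + (k*k - 19) = -9 + (k**2 - 19) = -9 + (-19 + k**2) = -28 + k**2)
T = -1 + 4*I*sqrt(30) (T = -1 + sqrt(-2117 + (-28 + (-15)**2))/2 = -1 + sqrt(-2117 + (-28 + 225))/2 = -1 + sqrt(-2117 + 197)/2 = -1 + sqrt(-1920)/2 = -1 + (8*I*sqrt(30))/2 = -1 + 4*I*sqrt(30) ≈ -1.0 + 21.909*I)
(-707 + 2338)*(T - 1037) = (-707 + 2338)*((-1 + 4*I*sqrt(30)) - 1037) = 1631*(-1038 + 4*I*sqrt(30)) = -1692978 + 6524*I*sqrt(30)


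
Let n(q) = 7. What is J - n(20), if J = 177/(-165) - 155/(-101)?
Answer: -36319/5555 ≈ -6.5381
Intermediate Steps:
J = 2566/5555 (J = 177*(-1/165) - 155*(-1/101) = -59/55 + 155/101 = 2566/5555 ≈ 0.46193)
J - n(20) = 2566/5555 - 1*7 = 2566/5555 - 7 = -36319/5555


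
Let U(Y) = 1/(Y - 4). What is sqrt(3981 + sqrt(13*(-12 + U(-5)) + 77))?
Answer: sqrt(35829 + 6*I*sqrt(181))/3 ≈ 63.095 + 0.071076*I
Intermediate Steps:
U(Y) = 1/(-4 + Y)
sqrt(3981 + sqrt(13*(-12 + U(-5)) + 77)) = sqrt(3981 + sqrt(13*(-12 + 1/(-4 - 5)) + 77)) = sqrt(3981 + sqrt(13*(-12 + 1/(-9)) + 77)) = sqrt(3981 + sqrt(13*(-12 - 1/9) + 77)) = sqrt(3981 + sqrt(13*(-109/9) + 77)) = sqrt(3981 + sqrt(-1417/9 + 77)) = sqrt(3981 + sqrt(-724/9)) = sqrt(3981 + 2*I*sqrt(181)/3)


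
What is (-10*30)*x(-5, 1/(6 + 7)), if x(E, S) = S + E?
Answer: 19200/13 ≈ 1476.9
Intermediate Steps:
x(E, S) = E + S
(-10*30)*x(-5, 1/(6 + 7)) = (-10*30)*(-5 + 1/(6 + 7)) = -300*(-5 + 1/13) = -300*(-64/13) = 19200/13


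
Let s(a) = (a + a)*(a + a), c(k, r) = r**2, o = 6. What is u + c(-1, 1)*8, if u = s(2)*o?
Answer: 104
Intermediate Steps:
s(a) = 4*a**2 (s(a) = (2*a)*(2*a) = 4*a**2)
u = 96 (u = (4*2**2)*6 = (4*4)*6 = 16*6 = 96)
u + c(-1, 1)*8 = 96 + 1**2*8 = 96 + 1*8 = 96 + 8 = 104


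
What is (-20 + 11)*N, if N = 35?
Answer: -315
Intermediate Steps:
(-20 + 11)*N = (-20 + 11)*35 = -9*35 = -315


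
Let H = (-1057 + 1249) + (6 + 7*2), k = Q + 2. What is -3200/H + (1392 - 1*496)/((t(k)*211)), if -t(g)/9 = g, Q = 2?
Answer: -1531072/100647 ≈ -15.212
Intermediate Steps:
k = 4 (k = 2 + 2 = 4)
t(g) = -9*g
H = 212 (H = 192 + (6 + 14) = 192 + 20 = 212)
-3200/H + (1392 - 1*496)/((t(k)*211)) = -3200/212 + (1392 - 1*496)/((-9*4*211)) = -3200*1/212 + (1392 - 496)/((-36*211)) = -800/53 + 896/(-7596) = -800/53 + 896*(-1/7596) = -800/53 - 224/1899 = -1531072/100647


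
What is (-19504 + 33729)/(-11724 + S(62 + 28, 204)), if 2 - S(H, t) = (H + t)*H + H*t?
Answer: -14225/56542 ≈ -0.25158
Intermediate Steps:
S(H, t) = 2 - H*t - H*(H + t) (S(H, t) = 2 - ((H + t)*H + H*t) = 2 - (H*(H + t) + H*t) = 2 - (H*t + H*(H + t)) = 2 + (-H*t - H*(H + t)) = 2 - H*t - H*(H + t))
(-19504 + 33729)/(-11724 + S(62 + 28, 204)) = (-19504 + 33729)/(-11724 + (2 - (62 + 28)² - 2*(62 + 28)*204)) = 14225/(-11724 + (2 - 1*90² - 2*90*204)) = 14225/(-11724 + (2 - 1*8100 - 36720)) = 14225/(-11724 + (2 - 8100 - 36720)) = 14225/(-11724 - 44818) = 14225/(-56542) = 14225*(-1/56542) = -14225/56542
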